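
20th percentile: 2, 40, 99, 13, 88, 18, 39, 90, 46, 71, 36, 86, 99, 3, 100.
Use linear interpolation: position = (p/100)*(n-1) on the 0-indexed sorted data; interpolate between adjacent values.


Sorted: 2, 3, 13, 18, 36, 39, 40, 46, 71, 86, 88, 90, 99, 99, 100
n = 15
Index = 20/100 * 14 = 2.8000
Lower = data[2] = 13, Upper = data[3] = 18
P20 = 13 + 0.8000*(5) = 17.0000

P20 = 17.0000


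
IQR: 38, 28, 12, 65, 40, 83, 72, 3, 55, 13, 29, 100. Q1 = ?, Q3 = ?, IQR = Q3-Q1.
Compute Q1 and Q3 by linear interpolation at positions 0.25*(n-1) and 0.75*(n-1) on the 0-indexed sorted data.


Sorted: 3, 12, 13, 28, 29, 38, 40, 55, 65, 72, 83, 100
Q1 (25th %ile) = 24.2500
Q3 (75th %ile) = 66.7500
IQR = 66.7500 - 24.2500 = 42.5000

IQR = 42.5000


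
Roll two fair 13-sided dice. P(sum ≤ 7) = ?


Total outcomes = 13×13 = 169
Favorable (sum ≤ 7): 21
P = 21/169 = 0.1243

P = 0.1243


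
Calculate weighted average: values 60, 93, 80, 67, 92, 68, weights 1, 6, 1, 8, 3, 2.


Numerator = 60*1 + 93*6 + 80*1 + 67*8 + 92*3 + 68*2 = 1646
Denominator = 1 + 6 + 1 + 8 + 3 + 2 = 21
WM = 1646/21 = 78.3810

WM = 78.3810


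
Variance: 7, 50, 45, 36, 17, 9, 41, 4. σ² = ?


Mean = 26.1250
Squared deviations: 365.7656, 570.0156, 356.2656, 97.5156, 83.2656, 293.2656, 221.2656, 489.5156
Sum = 2476.8750
Variance = 2476.8750/8 = 309.6094

Variance = 309.6094


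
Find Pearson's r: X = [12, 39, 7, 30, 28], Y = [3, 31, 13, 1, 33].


Mean X = 23.2000, Mean Y = 16.2000
SD X = 11.889491, SD Y = 13.541049
Cov = 82.160000
r = 82.160000/(11.889491*13.541049) = 0.5103

r = 0.5103


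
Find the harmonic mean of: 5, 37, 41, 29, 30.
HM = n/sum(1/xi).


Sum of reciprocals = 1/5 + 1/37 + 1/41 + 1/29 + 1/30 = 0.319233
HM = 5/0.319233 = 15.6625

HM = 15.6625


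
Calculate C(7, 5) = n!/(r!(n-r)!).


C(7,5) = 7!/(5! × 2!)
= 5040/(120 × 2)
= 21

C(7,5) = 21


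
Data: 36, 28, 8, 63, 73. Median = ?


Sorted: 8, 28, 36, 63, 73
n = 5 (odd)
Middle value = 36

Median = 36


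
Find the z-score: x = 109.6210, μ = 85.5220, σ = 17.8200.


z = (109.6210 - 85.5220)/17.8200
= 24.0990/17.8200
= 1.3524

z = 1.3524


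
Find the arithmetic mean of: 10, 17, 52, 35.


Sum = 10 + 17 + 52 + 35 = 114
n = 4
Mean = 114/4 = 28.5000

Mean = 28.5000


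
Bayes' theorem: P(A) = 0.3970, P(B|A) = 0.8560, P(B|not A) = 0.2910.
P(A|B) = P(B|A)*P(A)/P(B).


P(B) = P(B|A)*P(A) + P(B|A')*P(A')
= 0.8560*0.3970 + 0.2910*0.6030
= 0.339832 + 0.175473 = 0.515305
P(A|B) = 0.339832/0.515305 = 0.6595

P(A|B) = 0.6595


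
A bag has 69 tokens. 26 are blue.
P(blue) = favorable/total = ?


P = 26/69 = 0.3768

P = 0.3768


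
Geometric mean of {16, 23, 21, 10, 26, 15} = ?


Product = 16 × 23 × 21 × 10 × 26 × 15 = 30139200
GM = 30139200^(1/6) = 17.6409

GM = 17.6409


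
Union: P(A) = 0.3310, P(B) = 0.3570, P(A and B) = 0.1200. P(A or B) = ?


P(A∪B) = 0.3310 + 0.3570 - 0.1200
= 0.6880 - 0.1200
= 0.5680

P(A∪B) = 0.5680


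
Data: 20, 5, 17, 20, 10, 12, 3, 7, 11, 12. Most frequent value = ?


Frequencies: 3:1, 5:1, 7:1, 10:1, 11:1, 12:2, 17:1, 20:2
Max frequency = 2
Mode = 12, 20

Mode = 12, 20


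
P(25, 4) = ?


P(25,4) = 25!/21!
= 15511210043330985984000000/51090942171709440000
= 303600

P(25,4) = 303600


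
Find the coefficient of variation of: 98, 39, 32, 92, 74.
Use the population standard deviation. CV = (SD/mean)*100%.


Mean = 67.0000
SD = 26.9963
CV = (26.9963/67.0000)*100 = 40.2930%

CV = 40.2930%


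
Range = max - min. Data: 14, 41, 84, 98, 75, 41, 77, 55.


Max = 98, Min = 14
Range = 98 - 14 = 84

Range = 84


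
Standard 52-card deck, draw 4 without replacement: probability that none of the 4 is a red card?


P(no red cards) = (26/52) × (25/51) × (24/50) × (23/49)
= 0.0552

P = 0.0552


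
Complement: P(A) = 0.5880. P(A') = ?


P(not A) = 1 - 0.5880 = 0.4120

P(not A) = 0.4120


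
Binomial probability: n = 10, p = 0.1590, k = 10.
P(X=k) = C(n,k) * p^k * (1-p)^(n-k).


C(10,10) = 1
p^10 = 1.032693e-08
(1-p)^0 = 1.000000
P = 1 * 1.032693e-08 * 1.000000 = 1.0327e-08

P(X=10) = 1.0327e-08


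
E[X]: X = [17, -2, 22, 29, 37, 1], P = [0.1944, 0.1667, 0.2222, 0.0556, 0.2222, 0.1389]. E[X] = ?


E[X] = 17*0.1944 - 2*0.1667 + 22*0.2222 + 29*0.0556 + 37*0.2222 + 1*0.1389
= 3.3048 - 0.3334 + 4.8884 + 1.6124 + 8.2214 + 0.1389
= 17.8325

E[X] = 17.8325


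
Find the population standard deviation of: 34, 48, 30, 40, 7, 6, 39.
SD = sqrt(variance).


Mean = 29.1429
Variance = 231.5510
SD = sqrt(231.5510) = 15.2168

SD = 15.2168


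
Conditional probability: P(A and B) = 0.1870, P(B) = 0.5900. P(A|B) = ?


P(A|B) = 0.1870/0.5900 = 0.3169

P(A|B) = 0.3169


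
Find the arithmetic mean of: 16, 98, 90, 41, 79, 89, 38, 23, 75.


Sum = 16 + 98 + 90 + 41 + 79 + 89 + 38 + 23 + 75 = 549
n = 9
Mean = 549/9 = 61.0000

Mean = 61.0000


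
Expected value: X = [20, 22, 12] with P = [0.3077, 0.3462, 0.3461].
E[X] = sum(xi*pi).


E[X] = 20*0.3077 + 22*0.3462 + 12*0.3461
= 6.1540 + 7.6164 + 4.1532
= 17.9236

E[X] = 17.9236


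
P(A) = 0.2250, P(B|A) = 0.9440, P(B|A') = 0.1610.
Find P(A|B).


P(B) = P(B|A)*P(A) + P(B|A')*P(A')
= 0.9440*0.2250 + 0.1610*0.7750
= 0.212400 + 0.124775 = 0.337175
P(A|B) = 0.212400/0.337175 = 0.6299

P(A|B) = 0.6299


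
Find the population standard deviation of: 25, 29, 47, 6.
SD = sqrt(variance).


Mean = 26.7500
Variance = 212.1875
SD = sqrt(212.1875) = 14.5667

SD = 14.5667


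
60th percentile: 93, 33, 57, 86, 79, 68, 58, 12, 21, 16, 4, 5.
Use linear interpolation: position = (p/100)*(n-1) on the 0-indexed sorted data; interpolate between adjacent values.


Sorted: 4, 5, 12, 16, 21, 33, 57, 58, 68, 79, 86, 93
n = 12
Index = 60/100 * 11 = 6.6000
Lower = data[6] = 57, Upper = data[7] = 58
P60 = 57 + 0.6000*(1) = 57.6000

P60 = 57.6000


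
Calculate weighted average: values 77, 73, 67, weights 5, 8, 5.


Numerator = 77*5 + 73*8 + 67*5 = 1304
Denominator = 5 + 8 + 5 = 18
WM = 1304/18 = 72.4444

WM = 72.4444


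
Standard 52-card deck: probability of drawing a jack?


4 jacks in 52 cards
P = 4/52 = 0.0769

P = 0.0769


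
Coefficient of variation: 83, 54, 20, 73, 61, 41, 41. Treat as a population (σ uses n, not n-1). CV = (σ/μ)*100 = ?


Mean = 53.2857
SD = 19.7897
CV = (19.7897/53.2857)*100 = 37.1389%

CV = 37.1389%


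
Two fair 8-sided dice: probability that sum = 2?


Total outcomes = 8×8 = 64
Favorable (sum = 2): 1
P = 1/64 = 0.0156

P = 0.0156


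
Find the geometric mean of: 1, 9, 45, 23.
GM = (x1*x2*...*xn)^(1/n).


Product = 1 × 9 × 45 × 23 = 9315
GM = 9315^(1/4) = 9.8242

GM = 9.8242


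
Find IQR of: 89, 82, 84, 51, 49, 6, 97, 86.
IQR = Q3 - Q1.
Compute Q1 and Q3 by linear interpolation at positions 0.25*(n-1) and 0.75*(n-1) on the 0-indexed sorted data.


Sorted: 6, 49, 51, 82, 84, 86, 89, 97
Q1 (25th %ile) = 50.5000
Q3 (75th %ile) = 86.7500
IQR = 86.7500 - 50.5000 = 36.2500

IQR = 36.2500


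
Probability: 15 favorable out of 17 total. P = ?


P = 15/17 = 0.8824

P = 0.8824


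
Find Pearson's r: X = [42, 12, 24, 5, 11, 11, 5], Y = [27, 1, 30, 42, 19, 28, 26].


Mean X = 15.7143, Mean Y = 24.7143
SD X = 12.232443, SD Y = 11.584649
Cov = 0.632653
r = 0.632653/(12.232443*11.584649) = 0.0045

r = 0.0045


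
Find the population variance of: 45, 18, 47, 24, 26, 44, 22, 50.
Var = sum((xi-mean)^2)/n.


Mean = 34.5000
Squared deviations: 110.2500, 272.2500, 156.2500, 110.2500, 72.2500, 90.2500, 156.2500, 240.2500
Sum = 1208.0000
Variance = 1208.0000/8 = 151.0000

Variance = 151.0000


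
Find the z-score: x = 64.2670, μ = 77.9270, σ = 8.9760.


z = (64.2670 - 77.9270)/8.9760
= -13.6600/8.9760
= -1.5218

z = -1.5218


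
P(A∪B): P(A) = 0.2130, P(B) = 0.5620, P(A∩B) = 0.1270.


P(A∪B) = 0.2130 + 0.5620 - 0.1270
= 0.7750 - 0.1270
= 0.6480

P(A∪B) = 0.6480


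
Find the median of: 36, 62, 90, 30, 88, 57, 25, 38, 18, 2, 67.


Sorted: 2, 18, 25, 30, 36, 38, 57, 62, 67, 88, 90
n = 11 (odd)
Middle value = 38

Median = 38


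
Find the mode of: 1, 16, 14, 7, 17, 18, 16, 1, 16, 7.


Frequencies: 1:2, 7:2, 14:1, 16:3, 17:1, 18:1
Max frequency = 3
Mode = 16

Mode = 16


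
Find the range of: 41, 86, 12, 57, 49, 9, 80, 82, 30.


Max = 86, Min = 9
Range = 86 - 9 = 77

Range = 77


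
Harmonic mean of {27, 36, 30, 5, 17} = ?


Sum of reciprocals = 1/27 + 1/36 + 1/30 + 1/5 + 1/17 = 0.356972
HM = 5/0.356972 = 14.0067

HM = 14.0067


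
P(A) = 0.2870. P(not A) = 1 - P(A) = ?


P(not A) = 1 - 0.2870 = 0.7130

P(not A) = 0.7130


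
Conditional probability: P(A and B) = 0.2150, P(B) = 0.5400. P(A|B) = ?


P(A|B) = 0.2150/0.5400 = 0.3981

P(A|B) = 0.3981


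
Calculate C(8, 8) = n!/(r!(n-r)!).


C(8,8) = 8!/(8! × 0!)
= 40320/(40320 × 1)
= 1

C(8,8) = 1


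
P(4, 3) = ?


P(4,3) = 4!/1!
= 24/1
= 24

P(4,3) = 24


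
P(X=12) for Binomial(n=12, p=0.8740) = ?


C(12,12) = 1
p^12 = 0.198672
(1-p)^0 = 1.000000
P = 1 * 0.198672 * 1.000000 = 0.1987

P(X=12) = 0.1987


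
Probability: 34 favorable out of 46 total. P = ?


P = 34/46 = 0.7391

P = 0.7391


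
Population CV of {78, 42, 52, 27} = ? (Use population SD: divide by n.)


Mean = 49.7500
SD = 18.5792
CV = (18.5792/49.7500)*100 = 37.3452%

CV = 37.3452%


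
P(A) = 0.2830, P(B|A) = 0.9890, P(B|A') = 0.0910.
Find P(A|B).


P(B) = P(B|A)*P(A) + P(B|A')*P(A')
= 0.9890*0.2830 + 0.0910*0.7170
= 0.279887 + 0.065247 = 0.345134
P(A|B) = 0.279887/0.345134 = 0.8110

P(A|B) = 0.8110


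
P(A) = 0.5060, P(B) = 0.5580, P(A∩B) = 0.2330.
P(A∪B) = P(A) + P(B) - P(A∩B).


P(A∪B) = 0.5060 + 0.5580 - 0.2330
= 1.0640 - 0.2330
= 0.8310

P(A∪B) = 0.8310


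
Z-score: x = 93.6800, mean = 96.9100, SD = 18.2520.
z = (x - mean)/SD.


z = (93.6800 - 96.9100)/18.2520
= -3.2300/18.2520
= -0.1770

z = -0.1770


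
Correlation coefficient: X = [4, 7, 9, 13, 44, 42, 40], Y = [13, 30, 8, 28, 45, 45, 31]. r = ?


Mean X = 22.7143, Mean Y = 28.5714
SD X = 16.917567, SD Y = 13.167678
Cov = 180.734694
r = 180.734694/(16.917567*13.167678) = 0.8113

r = 0.8113


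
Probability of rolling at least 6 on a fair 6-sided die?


Favorable outcomes (roll ≥ 6): 1
Total outcomes = 6
P = 1/6 = 0.1667

P = 0.1667


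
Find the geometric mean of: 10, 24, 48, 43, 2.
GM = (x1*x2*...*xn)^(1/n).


Product = 10 × 24 × 48 × 43 × 2 = 990720
GM = 990720^(1/5) = 15.8194

GM = 15.8194


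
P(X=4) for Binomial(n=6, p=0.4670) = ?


C(6,4) = 15
p^4 = 0.047563
(1-p)^2 = 0.284089
P = 15 * 0.047563 * 0.284089 = 0.2027

P(X=4) = 0.2027


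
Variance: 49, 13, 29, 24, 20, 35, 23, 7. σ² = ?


Mean = 25.0000
Squared deviations: 576.0000, 144.0000, 16.0000, 1.0000, 25.0000, 100.0000, 4.0000, 324.0000
Sum = 1190.0000
Variance = 1190.0000/8 = 148.7500

Variance = 148.7500


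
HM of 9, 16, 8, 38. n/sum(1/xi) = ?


Sum of reciprocals = 1/9 + 1/16 + 1/8 + 1/38 = 0.324927
HM = 4/0.324927 = 12.3105

HM = 12.3105


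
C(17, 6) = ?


C(17,6) = 17!/(6! × 11!)
= 355687428096000/(720 × 39916800)
= 12376

C(17,6) = 12376


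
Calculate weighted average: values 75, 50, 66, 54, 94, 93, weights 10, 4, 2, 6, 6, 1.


Numerator = 75*10 + 50*4 + 66*2 + 54*6 + 94*6 + 93*1 = 2063
Denominator = 10 + 4 + 2 + 6 + 6 + 1 = 29
WM = 2063/29 = 71.1379

WM = 71.1379


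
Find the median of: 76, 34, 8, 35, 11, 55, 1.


Sorted: 1, 8, 11, 34, 35, 55, 76
n = 7 (odd)
Middle value = 34

Median = 34


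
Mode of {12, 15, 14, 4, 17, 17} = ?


Frequencies: 4:1, 12:1, 14:1, 15:1, 17:2
Max frequency = 2
Mode = 17

Mode = 17


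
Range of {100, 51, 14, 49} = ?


Max = 100, Min = 14
Range = 100 - 14 = 86

Range = 86


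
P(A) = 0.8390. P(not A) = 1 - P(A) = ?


P(not A) = 1 - 0.8390 = 0.1610

P(not A) = 0.1610


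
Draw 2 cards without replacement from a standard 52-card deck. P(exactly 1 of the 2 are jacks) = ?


Hypergeometric: P(X=1) = C(4,1)·C(48,1) / C(52,2)
= 4 × 48 / 1326
= 192/1326 = 0.1448

P = 0.1448


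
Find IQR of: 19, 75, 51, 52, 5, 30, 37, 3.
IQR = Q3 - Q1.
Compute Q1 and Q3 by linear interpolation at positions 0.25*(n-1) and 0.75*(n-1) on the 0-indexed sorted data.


Sorted: 3, 5, 19, 30, 37, 51, 52, 75
Q1 (25th %ile) = 15.5000
Q3 (75th %ile) = 51.2500
IQR = 51.2500 - 15.5000 = 35.7500

IQR = 35.7500


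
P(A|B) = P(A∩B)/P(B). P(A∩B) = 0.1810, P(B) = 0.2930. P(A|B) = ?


P(A|B) = 0.1810/0.2930 = 0.6177

P(A|B) = 0.6177


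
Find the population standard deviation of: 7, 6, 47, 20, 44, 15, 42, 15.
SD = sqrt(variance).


Mean = 24.5000
Variance = 255.2500
SD = sqrt(255.2500) = 15.9765

SD = 15.9765


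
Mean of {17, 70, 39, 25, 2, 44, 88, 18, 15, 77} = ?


Sum = 17 + 70 + 39 + 25 + 2 + 44 + 88 + 18 + 15 + 77 = 395
n = 10
Mean = 395/10 = 39.5000

Mean = 39.5000


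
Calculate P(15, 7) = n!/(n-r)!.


P(15,7) = 15!/8!
= 1307674368000/40320
= 32432400

P(15,7) = 32432400


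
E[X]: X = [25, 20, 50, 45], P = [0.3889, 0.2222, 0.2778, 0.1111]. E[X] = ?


E[X] = 25*0.3889 + 20*0.2222 + 50*0.2778 + 45*0.1111
= 9.7225 + 4.4440 + 13.8900 + 4.9995
= 33.0560

E[X] = 33.0560


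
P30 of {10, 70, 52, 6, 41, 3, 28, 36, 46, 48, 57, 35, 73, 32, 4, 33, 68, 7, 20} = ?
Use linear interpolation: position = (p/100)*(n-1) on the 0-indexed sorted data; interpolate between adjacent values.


Sorted: 3, 4, 6, 7, 10, 20, 28, 32, 33, 35, 36, 41, 46, 48, 52, 57, 68, 70, 73
n = 19
Index = 30/100 * 18 = 5.4000
Lower = data[5] = 20, Upper = data[6] = 28
P30 = 20 + 0.4000*(8) = 23.2000

P30 = 23.2000


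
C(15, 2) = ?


C(15,2) = 15!/(2! × 13!)
= 1307674368000/(2 × 6227020800)
= 105

C(15,2) = 105


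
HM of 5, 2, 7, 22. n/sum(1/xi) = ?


Sum of reciprocals = 1/5 + 1/2 + 1/7 + 1/22 = 0.888312
HM = 4/0.888312 = 4.5029

HM = 4.5029


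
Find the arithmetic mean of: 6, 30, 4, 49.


Sum = 6 + 30 + 4 + 49 = 89
n = 4
Mean = 89/4 = 22.2500

Mean = 22.2500


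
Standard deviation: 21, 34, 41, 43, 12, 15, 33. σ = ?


Mean = 28.4286
Variance = 132.5306
SD = sqrt(132.5306) = 11.5122

SD = 11.5122


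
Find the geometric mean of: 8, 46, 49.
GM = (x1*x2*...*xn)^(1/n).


Product = 8 × 46 × 49 = 18032
GM = 18032^(1/3) = 26.2229

GM = 26.2229


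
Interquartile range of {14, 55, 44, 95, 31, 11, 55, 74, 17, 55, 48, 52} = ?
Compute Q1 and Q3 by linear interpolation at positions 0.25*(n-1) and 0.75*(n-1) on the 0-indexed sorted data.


Sorted: 11, 14, 17, 31, 44, 48, 52, 55, 55, 55, 74, 95
Q1 (25th %ile) = 27.5000
Q3 (75th %ile) = 55.0000
IQR = 55.0000 - 27.5000 = 27.5000

IQR = 27.5000


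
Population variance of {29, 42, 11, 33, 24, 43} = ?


Mean = 30.3333
Squared deviations: 1.7778, 136.1111, 373.7778, 7.1111, 40.1111, 160.4444
Sum = 719.3333
Variance = 719.3333/6 = 119.8889

Variance = 119.8889


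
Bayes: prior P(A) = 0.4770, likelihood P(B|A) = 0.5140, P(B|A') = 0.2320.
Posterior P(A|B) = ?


P(B) = P(B|A)*P(A) + P(B|A')*P(A')
= 0.5140*0.4770 + 0.2320*0.5230
= 0.245178 + 0.121336 = 0.366514
P(A|B) = 0.245178/0.366514 = 0.6689

P(A|B) = 0.6689


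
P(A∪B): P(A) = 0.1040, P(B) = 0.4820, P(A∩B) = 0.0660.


P(A∪B) = 0.1040 + 0.4820 - 0.0660
= 0.5860 - 0.0660
= 0.5200

P(A∪B) = 0.5200


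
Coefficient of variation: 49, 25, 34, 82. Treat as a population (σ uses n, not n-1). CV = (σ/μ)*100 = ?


Mean = 47.5000
SD = 21.6852
CV = (21.6852/47.5000)*100 = 45.6532%

CV = 45.6532%


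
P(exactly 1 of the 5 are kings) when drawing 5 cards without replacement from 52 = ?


Hypergeometric: P(X=1) = C(4,1)·C(48,4) / C(52,5)
= 4 × 194580 / 2598960
= 778320/2598960 = 0.2995

P = 0.2995


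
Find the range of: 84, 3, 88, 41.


Max = 88, Min = 3
Range = 88 - 3 = 85

Range = 85


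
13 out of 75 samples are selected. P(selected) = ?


P = 13/75 = 0.1733

P = 0.1733


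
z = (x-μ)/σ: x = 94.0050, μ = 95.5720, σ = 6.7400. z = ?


z = (94.0050 - 95.5720)/6.7400
= -1.5670/6.7400
= -0.2325

z = -0.2325


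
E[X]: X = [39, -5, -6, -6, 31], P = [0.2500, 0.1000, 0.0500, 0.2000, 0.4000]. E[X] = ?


E[X] = 39*0.2500 - 5*0.1000 - 6*0.0500 - 6*0.2000 + 31*0.4000
= 9.7500 - 0.5000 - 0.3000 - 1.2000 + 12.4000
= 20.1500

E[X] = 20.1500


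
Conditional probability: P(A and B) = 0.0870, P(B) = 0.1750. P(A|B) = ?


P(A|B) = 0.0870/0.1750 = 0.4971

P(A|B) = 0.4971


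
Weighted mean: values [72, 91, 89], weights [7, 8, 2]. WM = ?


Numerator = 72*7 + 91*8 + 89*2 = 1410
Denominator = 7 + 8 + 2 = 17
WM = 1410/17 = 82.9412

WM = 82.9412


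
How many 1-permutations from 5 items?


P(5,1) = 5!/4!
= 120/24
= 5

P(5,1) = 5


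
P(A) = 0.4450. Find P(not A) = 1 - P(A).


P(not A) = 1 - 0.4450 = 0.5550

P(not A) = 0.5550


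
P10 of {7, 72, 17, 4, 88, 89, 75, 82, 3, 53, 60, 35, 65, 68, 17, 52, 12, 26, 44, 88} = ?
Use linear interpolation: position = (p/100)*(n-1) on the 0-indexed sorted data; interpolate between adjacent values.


Sorted: 3, 4, 7, 12, 17, 17, 26, 35, 44, 52, 53, 60, 65, 68, 72, 75, 82, 88, 88, 89
n = 20
Index = 10/100 * 19 = 1.9000
Lower = data[1] = 4, Upper = data[2] = 7
P10 = 4 + 0.9000*(3) = 6.7000

P10 = 6.7000


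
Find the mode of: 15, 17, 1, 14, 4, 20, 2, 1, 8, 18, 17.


Frequencies: 1:2, 2:1, 4:1, 8:1, 14:1, 15:1, 17:2, 18:1, 20:1
Max frequency = 2
Mode = 1, 17

Mode = 1, 17


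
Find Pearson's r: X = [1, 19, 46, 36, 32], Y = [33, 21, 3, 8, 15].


Mean X = 26.8000, Mean Y = 16.0000
SD X = 15.535765, SD Y = 10.469002
Cov = -161.200000
r = -161.200000/(15.535765*10.469002) = -0.9911

r = -0.9911


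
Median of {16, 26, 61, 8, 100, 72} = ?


Sorted: 8, 16, 26, 61, 72, 100
n = 6 (even)
Middle values: 26 and 61
Median = (26+61)/2 = 43.5000

Median = 43.5000


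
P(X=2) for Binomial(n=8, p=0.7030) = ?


C(8,2) = 28
p^2 = 0.494209
(1-p)^6 = 0.000686
P = 28 * 0.494209 * 0.000686 = 0.0095

P(X=2) = 0.0095


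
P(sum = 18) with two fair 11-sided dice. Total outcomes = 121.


Total outcomes = 11×11 = 121
Favorable (sum = 18): 5
P = 5/121 = 0.0413

P = 0.0413


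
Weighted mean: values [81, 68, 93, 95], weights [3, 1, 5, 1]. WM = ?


Numerator = 81*3 + 68*1 + 93*5 + 95*1 = 871
Denominator = 3 + 1 + 5 + 1 = 10
WM = 871/10 = 87.1000

WM = 87.1000


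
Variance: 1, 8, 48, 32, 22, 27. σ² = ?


Mean = 23.0000
Squared deviations: 484.0000, 225.0000, 625.0000, 81.0000, 1.0000, 16.0000
Sum = 1432.0000
Variance = 1432.0000/6 = 238.6667

Variance = 238.6667


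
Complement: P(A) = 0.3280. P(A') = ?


P(not A) = 1 - 0.3280 = 0.6720

P(not A) = 0.6720


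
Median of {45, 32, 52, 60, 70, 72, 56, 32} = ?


Sorted: 32, 32, 45, 52, 56, 60, 70, 72
n = 8 (even)
Middle values: 52 and 56
Median = (52+56)/2 = 54.0000

Median = 54.0000


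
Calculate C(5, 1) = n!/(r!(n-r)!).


C(5,1) = 5!/(1! × 4!)
= 120/(1 × 24)
= 5

C(5,1) = 5


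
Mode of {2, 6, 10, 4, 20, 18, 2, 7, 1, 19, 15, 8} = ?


Frequencies: 1:1, 2:2, 4:1, 6:1, 7:1, 8:1, 10:1, 15:1, 18:1, 19:1, 20:1
Max frequency = 2
Mode = 2

Mode = 2


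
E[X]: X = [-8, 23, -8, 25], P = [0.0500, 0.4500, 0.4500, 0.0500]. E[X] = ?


E[X] = -8*0.0500 + 23*0.4500 - 8*0.4500 + 25*0.0500
= -0.4000 + 10.3500 - 3.6000 + 1.2500
= 7.6000

E[X] = 7.6000


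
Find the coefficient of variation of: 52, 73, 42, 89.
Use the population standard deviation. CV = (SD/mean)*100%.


Mean = 64.0000
SD = 18.2620
CV = (18.2620/64.0000)*100 = 28.5343%

CV = 28.5343%


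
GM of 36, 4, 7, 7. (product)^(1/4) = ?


Product = 36 × 4 × 7 × 7 = 7056
GM = 7056^(1/4) = 9.1652

GM = 9.1652


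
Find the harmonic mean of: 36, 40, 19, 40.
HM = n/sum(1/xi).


Sum of reciprocals = 1/36 + 1/40 + 1/19 + 1/40 = 0.130409
HM = 4/0.130409 = 30.6726

HM = 30.6726


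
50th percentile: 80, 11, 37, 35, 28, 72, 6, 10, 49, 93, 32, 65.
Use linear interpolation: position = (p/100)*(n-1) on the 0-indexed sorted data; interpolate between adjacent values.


Sorted: 6, 10, 11, 28, 32, 35, 37, 49, 65, 72, 80, 93
n = 12
Index = 50/100 * 11 = 5.5000
Lower = data[5] = 35, Upper = data[6] = 37
P50 = 35 + 0.5000*(2) = 36.0000

P50 = 36.0000


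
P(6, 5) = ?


P(6,5) = 6!/1!
= 720/1
= 720

P(6,5) = 720


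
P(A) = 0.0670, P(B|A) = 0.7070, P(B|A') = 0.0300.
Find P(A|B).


P(B) = P(B|A)*P(A) + P(B|A')*P(A')
= 0.7070*0.0670 + 0.0300*0.9330
= 0.047369 + 0.027990 = 0.075359
P(A|B) = 0.047369/0.075359 = 0.6286

P(A|B) = 0.6286


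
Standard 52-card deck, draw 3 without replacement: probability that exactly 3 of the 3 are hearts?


Hypergeometric: P(X=3) = C(13,3)·C(39,0) / C(52,3)
= 286 × 1 / 22100
= 286/22100 = 0.0129

P = 0.0129


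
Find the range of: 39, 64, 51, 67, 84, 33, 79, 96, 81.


Max = 96, Min = 33
Range = 96 - 33 = 63

Range = 63


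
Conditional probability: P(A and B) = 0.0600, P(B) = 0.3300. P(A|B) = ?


P(A|B) = 0.0600/0.3300 = 0.1818

P(A|B) = 0.1818


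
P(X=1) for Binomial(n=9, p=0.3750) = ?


C(9,1) = 9
p^1 = 0.375000
(1-p)^8 = 0.023283
P = 9 * 0.375000 * 0.023283 = 0.0786

P(X=1) = 0.0786


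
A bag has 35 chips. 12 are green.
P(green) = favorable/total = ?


P = 12/35 = 0.3429

P = 0.3429


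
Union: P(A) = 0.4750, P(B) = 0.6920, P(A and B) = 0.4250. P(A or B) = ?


P(A∪B) = 0.4750 + 0.6920 - 0.4250
= 1.1670 - 0.4250
= 0.7420

P(A∪B) = 0.7420


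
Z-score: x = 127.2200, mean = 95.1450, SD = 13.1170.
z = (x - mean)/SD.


z = (127.2200 - 95.1450)/13.1170
= 32.0750/13.1170
= 2.4453

z = 2.4453


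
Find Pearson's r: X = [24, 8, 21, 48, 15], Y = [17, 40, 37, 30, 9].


Mean X = 23.2000, Mean Y = 26.6000
SD X = 13.555811, SD Y = 11.842297
Cov = -1.120000
r = -1.120000/(13.555811*11.842297) = -0.0070

r = -0.0070


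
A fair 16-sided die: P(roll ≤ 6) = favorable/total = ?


Favorable outcomes (roll ≤ 6): 6
Total outcomes = 16
P = 6/16 = 0.3750

P = 0.3750


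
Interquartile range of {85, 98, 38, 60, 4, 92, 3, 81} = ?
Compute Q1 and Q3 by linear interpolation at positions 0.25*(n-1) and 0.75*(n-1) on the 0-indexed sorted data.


Sorted: 3, 4, 38, 60, 81, 85, 92, 98
Q1 (25th %ile) = 29.5000
Q3 (75th %ile) = 86.7500
IQR = 86.7500 - 29.5000 = 57.2500

IQR = 57.2500


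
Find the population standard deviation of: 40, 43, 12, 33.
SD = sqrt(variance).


Mean = 32.0000
Variance = 146.5000
SD = sqrt(146.5000) = 12.1037

SD = 12.1037


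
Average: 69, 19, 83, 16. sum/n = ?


Sum = 69 + 19 + 83 + 16 = 187
n = 4
Mean = 187/4 = 46.7500

Mean = 46.7500


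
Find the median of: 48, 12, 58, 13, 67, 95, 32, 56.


Sorted: 12, 13, 32, 48, 56, 58, 67, 95
n = 8 (even)
Middle values: 48 and 56
Median = (48+56)/2 = 52.0000

Median = 52.0000


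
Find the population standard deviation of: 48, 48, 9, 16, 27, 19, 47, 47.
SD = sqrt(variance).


Mean = 32.6250
Variance = 242.2344
SD = sqrt(242.2344) = 15.5639

SD = 15.5639


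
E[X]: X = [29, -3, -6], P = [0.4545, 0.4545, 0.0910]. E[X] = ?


E[X] = 29*0.4545 - 3*0.4545 - 6*0.0910
= 13.1805 - 1.3635 - 0.5460
= 11.2710

E[X] = 11.2710


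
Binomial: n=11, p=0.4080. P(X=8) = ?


C(11,8) = 165
p^8 = 0.000768
(1-p)^3 = 0.207475
P = 165 * 0.000768 * 0.207475 = 0.0263

P(X=8) = 0.0263


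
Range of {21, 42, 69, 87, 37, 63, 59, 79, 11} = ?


Max = 87, Min = 11
Range = 87 - 11 = 76

Range = 76


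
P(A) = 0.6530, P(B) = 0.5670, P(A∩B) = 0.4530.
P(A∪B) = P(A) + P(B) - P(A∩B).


P(A∪B) = 0.6530 + 0.5670 - 0.4530
= 1.2200 - 0.4530
= 0.7670

P(A∪B) = 0.7670


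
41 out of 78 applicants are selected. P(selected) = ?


P = 41/78 = 0.5256

P = 0.5256


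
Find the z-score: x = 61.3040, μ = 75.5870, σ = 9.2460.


z = (61.3040 - 75.5870)/9.2460
= -14.2830/9.2460
= -1.5448

z = -1.5448


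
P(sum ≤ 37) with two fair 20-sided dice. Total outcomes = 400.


Total outcomes = 20×20 = 400
Favorable (sum ≤ 37): 394
P = 394/400 = 0.9850

P = 0.9850


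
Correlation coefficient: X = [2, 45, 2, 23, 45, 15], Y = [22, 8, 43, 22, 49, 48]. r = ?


Mean X = 22.0000, Mean Y = 32.0000
SD X = 17.832555, SD Y = 15.502688
Cov = -50.500000
r = -50.500000/(17.832555*15.502688) = -0.1827

r = -0.1827


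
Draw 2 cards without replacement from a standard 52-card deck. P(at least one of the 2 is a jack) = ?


P(at least one) = 1 - P(none)
P(none) = (48/52) × (47/51) = 0.850679
P(at least one) = 1 - 0.850679 = 0.1493

P = 0.1493


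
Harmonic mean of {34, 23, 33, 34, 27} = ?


Sum of reciprocals = 1/34 + 1/23 + 1/33 + 1/34 + 1/27 = 0.169642
HM = 5/0.169642 = 29.4739

HM = 29.4739


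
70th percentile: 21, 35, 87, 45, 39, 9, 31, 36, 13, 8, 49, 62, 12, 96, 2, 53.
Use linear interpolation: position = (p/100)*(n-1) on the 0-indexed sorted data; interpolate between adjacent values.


Sorted: 2, 8, 9, 12, 13, 21, 31, 35, 36, 39, 45, 49, 53, 62, 87, 96
n = 16
Index = 70/100 * 15 = 10.5000
Lower = data[10] = 45, Upper = data[11] = 49
P70 = 45 + 0.5000*(4) = 47.0000

P70 = 47.0000


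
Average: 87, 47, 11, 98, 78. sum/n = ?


Sum = 87 + 47 + 11 + 98 + 78 = 321
n = 5
Mean = 321/5 = 64.2000

Mean = 64.2000


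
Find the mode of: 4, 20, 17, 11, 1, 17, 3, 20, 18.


Frequencies: 1:1, 3:1, 4:1, 11:1, 17:2, 18:1, 20:2
Max frequency = 2
Mode = 17, 20

Mode = 17, 20


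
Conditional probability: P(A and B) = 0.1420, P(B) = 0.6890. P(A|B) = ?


P(A|B) = 0.1420/0.6890 = 0.2061

P(A|B) = 0.2061


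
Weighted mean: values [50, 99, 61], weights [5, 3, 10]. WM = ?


Numerator = 50*5 + 99*3 + 61*10 = 1157
Denominator = 5 + 3 + 10 = 18
WM = 1157/18 = 64.2778

WM = 64.2778


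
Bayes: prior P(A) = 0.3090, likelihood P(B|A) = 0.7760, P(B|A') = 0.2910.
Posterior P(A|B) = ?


P(B) = P(B|A)*P(A) + P(B|A')*P(A')
= 0.7760*0.3090 + 0.2910*0.6910
= 0.239784 + 0.201081 = 0.440865
P(A|B) = 0.239784/0.440865 = 0.5439

P(A|B) = 0.5439


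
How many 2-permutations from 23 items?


P(23,2) = 23!/21!
= 25852016738884976640000/51090942171709440000
= 506

P(23,2) = 506


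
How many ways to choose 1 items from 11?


C(11,1) = 11!/(1! × 10!)
= 39916800/(1 × 3628800)
= 11

C(11,1) = 11


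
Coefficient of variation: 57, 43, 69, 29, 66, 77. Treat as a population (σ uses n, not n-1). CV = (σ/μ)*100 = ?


Mean = 56.8333
SD = 16.3546
CV = (16.3546/56.8333)*100 = 28.7764%

CV = 28.7764%


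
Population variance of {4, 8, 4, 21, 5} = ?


Mean = 8.4000
Squared deviations: 19.3600, 0.1600, 19.3600, 158.7600, 11.5600
Sum = 209.2000
Variance = 209.2000/5 = 41.8400

Variance = 41.8400


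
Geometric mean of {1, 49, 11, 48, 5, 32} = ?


Product = 1 × 49 × 11 × 48 × 5 × 32 = 4139520
GM = 4139520^(1/6) = 12.6714

GM = 12.6714


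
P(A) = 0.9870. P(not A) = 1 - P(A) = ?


P(not A) = 1 - 0.9870 = 0.0130

P(not A) = 0.0130


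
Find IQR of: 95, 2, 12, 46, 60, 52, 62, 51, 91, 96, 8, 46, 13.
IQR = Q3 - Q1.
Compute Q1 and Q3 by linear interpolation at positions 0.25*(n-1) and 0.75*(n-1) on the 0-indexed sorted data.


Sorted: 2, 8, 12, 13, 46, 46, 51, 52, 60, 62, 91, 95, 96
Q1 (25th %ile) = 13.0000
Q3 (75th %ile) = 62.0000
IQR = 62.0000 - 13.0000 = 49.0000

IQR = 49.0000


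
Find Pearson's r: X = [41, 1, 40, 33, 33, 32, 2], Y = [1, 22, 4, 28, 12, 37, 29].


Mean X = 26.0000, Mean Y = 19.0000
SD X = 15.838470, SD Y = 12.603854
Cov = -96.142857
r = -96.142857/(15.838470*12.603854) = -0.4816

r = -0.4816


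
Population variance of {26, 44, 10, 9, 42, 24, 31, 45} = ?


Mean = 28.8750
Squared deviations: 8.2656, 228.7656, 356.2656, 395.0156, 172.2656, 23.7656, 4.5156, 260.0156
Sum = 1448.8750
Variance = 1448.8750/8 = 181.1094

Variance = 181.1094


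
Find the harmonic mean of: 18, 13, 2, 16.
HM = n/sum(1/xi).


Sum of reciprocals = 1/18 + 1/13 + 1/2 + 1/16 = 0.694979
HM = 4/0.694979 = 5.7556

HM = 5.7556


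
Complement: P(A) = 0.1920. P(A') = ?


P(not A) = 1 - 0.1920 = 0.8080

P(not A) = 0.8080


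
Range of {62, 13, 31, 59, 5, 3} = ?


Max = 62, Min = 3
Range = 62 - 3 = 59

Range = 59


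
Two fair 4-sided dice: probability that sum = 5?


Total outcomes = 4×4 = 16
Favorable (sum = 5): 4
P = 4/16 = 0.2500

P = 0.2500


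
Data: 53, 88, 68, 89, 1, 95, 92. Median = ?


Sorted: 1, 53, 68, 88, 89, 92, 95
n = 7 (odd)
Middle value = 88

Median = 88


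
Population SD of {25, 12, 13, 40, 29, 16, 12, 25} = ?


Mean = 21.5000
Variance = 88.2500
SD = sqrt(88.2500) = 9.3941

SD = 9.3941


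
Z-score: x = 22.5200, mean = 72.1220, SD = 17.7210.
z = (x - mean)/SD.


z = (22.5200 - 72.1220)/17.7210
= -49.6020/17.7210
= -2.7991

z = -2.7991


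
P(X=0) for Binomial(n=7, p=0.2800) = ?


C(7,0) = 1
p^0 = 1.000000
(1-p)^7 = 0.100306
P = 1 * 1.000000 * 0.100306 = 0.1003

P(X=0) = 0.1003


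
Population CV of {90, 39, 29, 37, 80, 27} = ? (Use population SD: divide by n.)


Mean = 50.3333
SD = 25.0311
CV = (25.0311/50.3333)*100 = 49.7306%

CV = 49.7306%


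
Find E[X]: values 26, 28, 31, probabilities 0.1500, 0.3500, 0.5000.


E[X] = 26*0.1500 + 28*0.3500 + 31*0.5000
= 3.9000 + 9.8000 + 15.5000
= 29.2000

E[X] = 29.2000


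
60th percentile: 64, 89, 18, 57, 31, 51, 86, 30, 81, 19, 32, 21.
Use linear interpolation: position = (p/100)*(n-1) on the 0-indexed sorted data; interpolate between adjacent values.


Sorted: 18, 19, 21, 30, 31, 32, 51, 57, 64, 81, 86, 89
n = 12
Index = 60/100 * 11 = 6.6000
Lower = data[6] = 51, Upper = data[7] = 57
P60 = 51 + 0.6000*(6) = 54.6000

P60 = 54.6000


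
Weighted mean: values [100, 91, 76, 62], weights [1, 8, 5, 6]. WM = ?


Numerator = 100*1 + 91*8 + 76*5 + 62*6 = 1580
Denominator = 1 + 8 + 5 + 6 = 20
WM = 1580/20 = 79.0000

WM = 79.0000


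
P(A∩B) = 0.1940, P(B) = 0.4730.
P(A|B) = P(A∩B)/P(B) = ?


P(A|B) = 0.1940/0.4730 = 0.4101

P(A|B) = 0.4101


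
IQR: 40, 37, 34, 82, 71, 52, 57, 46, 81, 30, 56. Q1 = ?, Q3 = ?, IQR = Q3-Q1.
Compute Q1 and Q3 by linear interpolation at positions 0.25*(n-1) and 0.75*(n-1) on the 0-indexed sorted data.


Sorted: 30, 34, 37, 40, 46, 52, 56, 57, 71, 81, 82
Q1 (25th %ile) = 38.5000
Q3 (75th %ile) = 64.0000
IQR = 64.0000 - 38.5000 = 25.5000

IQR = 25.5000


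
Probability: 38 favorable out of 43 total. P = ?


P = 38/43 = 0.8837

P = 0.8837


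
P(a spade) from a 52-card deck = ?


13 spades in 52 cards
P = 13/52 = 0.2500

P = 0.2500


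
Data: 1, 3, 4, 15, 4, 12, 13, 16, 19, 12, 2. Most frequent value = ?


Frequencies: 1:1, 2:1, 3:1, 4:2, 12:2, 13:1, 15:1, 16:1, 19:1
Max frequency = 2
Mode = 4, 12

Mode = 4, 12


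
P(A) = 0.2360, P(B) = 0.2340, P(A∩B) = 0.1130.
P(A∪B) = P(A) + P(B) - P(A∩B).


P(A∪B) = 0.2360 + 0.2340 - 0.1130
= 0.4700 - 0.1130
= 0.3570

P(A∪B) = 0.3570


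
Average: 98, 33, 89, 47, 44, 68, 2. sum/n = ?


Sum = 98 + 33 + 89 + 47 + 44 + 68 + 2 = 381
n = 7
Mean = 381/7 = 54.4286

Mean = 54.4286


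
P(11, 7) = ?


P(11,7) = 11!/4!
= 39916800/24
= 1663200

P(11,7) = 1663200


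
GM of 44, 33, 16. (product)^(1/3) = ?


Product = 44 × 33 × 16 = 23232
GM = 23232^(1/3) = 28.5340

GM = 28.5340


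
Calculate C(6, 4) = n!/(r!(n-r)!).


C(6,4) = 6!/(4! × 2!)
= 720/(24 × 2)
= 15

C(6,4) = 15


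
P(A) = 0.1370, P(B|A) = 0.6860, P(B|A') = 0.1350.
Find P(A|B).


P(B) = P(B|A)*P(A) + P(B|A')*P(A')
= 0.6860*0.1370 + 0.1350*0.8630
= 0.093982 + 0.116505 = 0.210487
P(A|B) = 0.093982/0.210487 = 0.4465

P(A|B) = 0.4465


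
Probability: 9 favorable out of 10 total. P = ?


P = 9/10 = 0.9000

P = 0.9000


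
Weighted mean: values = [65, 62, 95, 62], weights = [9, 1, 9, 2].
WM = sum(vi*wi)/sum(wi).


Numerator = 65*9 + 62*1 + 95*9 + 62*2 = 1626
Denominator = 9 + 1 + 9 + 2 = 21
WM = 1626/21 = 77.4286

WM = 77.4286


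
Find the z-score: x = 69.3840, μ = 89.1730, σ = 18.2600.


z = (69.3840 - 89.1730)/18.2600
= -19.7890/18.2600
= -1.0837

z = -1.0837


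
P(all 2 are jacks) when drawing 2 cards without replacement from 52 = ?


P(all jacks) = (4/52) × (3/51)
= 0.0045

P = 0.0045


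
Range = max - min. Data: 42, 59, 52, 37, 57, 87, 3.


Max = 87, Min = 3
Range = 87 - 3 = 84

Range = 84


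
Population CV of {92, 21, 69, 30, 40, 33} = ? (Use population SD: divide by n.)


Mean = 47.5000
SD = 24.8914
CV = (24.8914/47.5000)*100 = 52.4030%

CV = 52.4030%


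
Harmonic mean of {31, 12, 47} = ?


Sum of reciprocals = 1/31 + 1/12 + 1/47 = 0.136868
HM = 3/0.136868 = 21.9189

HM = 21.9189


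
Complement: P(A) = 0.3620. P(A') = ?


P(not A) = 1 - 0.3620 = 0.6380

P(not A) = 0.6380


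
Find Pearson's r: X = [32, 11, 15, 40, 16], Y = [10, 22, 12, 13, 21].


Mean X = 22.8000, Mean Y = 15.6000
SD X = 11.196428, SD Y = 4.923413
Cov = -36.080000
r = -36.080000/(11.196428*4.923413) = -0.6545

r = -0.6545


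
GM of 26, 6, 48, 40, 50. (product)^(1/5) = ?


Product = 26 × 6 × 48 × 40 × 50 = 14976000
GM = 14976000^(1/5) = 27.2320

GM = 27.2320


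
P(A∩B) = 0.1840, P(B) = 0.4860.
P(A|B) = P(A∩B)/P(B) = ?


P(A|B) = 0.1840/0.4860 = 0.3786

P(A|B) = 0.3786


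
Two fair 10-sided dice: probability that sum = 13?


Total outcomes = 10×10 = 100
Favorable (sum = 13): 8
P = 8/100 = 0.0800

P = 0.0800


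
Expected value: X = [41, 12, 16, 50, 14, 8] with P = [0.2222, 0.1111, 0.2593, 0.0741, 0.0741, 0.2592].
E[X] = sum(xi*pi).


E[X] = 41*0.2222 + 12*0.1111 + 16*0.2593 + 50*0.0741 + 14*0.0741 + 8*0.2592
= 9.1102 + 1.3332 + 4.1488 + 3.7050 + 1.0374 + 2.0736
= 21.4082

E[X] = 21.4082


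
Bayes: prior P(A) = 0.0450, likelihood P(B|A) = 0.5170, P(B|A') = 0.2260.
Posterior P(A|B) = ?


P(B) = P(B|A)*P(A) + P(B|A')*P(A')
= 0.5170*0.0450 + 0.2260*0.9550
= 0.023265 + 0.215830 = 0.239095
P(A|B) = 0.023265/0.239095 = 0.0973

P(A|B) = 0.0973


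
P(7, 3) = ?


P(7,3) = 7!/4!
= 5040/24
= 210

P(7,3) = 210


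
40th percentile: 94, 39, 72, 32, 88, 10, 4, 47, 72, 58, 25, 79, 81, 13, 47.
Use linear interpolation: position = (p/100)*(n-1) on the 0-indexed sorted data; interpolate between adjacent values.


Sorted: 4, 10, 13, 25, 32, 39, 47, 47, 58, 72, 72, 79, 81, 88, 94
n = 15
Index = 40/100 * 14 = 5.6000
Lower = data[5] = 39, Upper = data[6] = 47
P40 = 39 + 0.6000*(8) = 43.8000

P40 = 43.8000


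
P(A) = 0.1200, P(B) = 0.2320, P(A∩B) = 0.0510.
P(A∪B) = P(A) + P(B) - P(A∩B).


P(A∪B) = 0.1200 + 0.2320 - 0.0510
= 0.3520 - 0.0510
= 0.3010

P(A∪B) = 0.3010


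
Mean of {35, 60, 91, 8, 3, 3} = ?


Sum = 35 + 60 + 91 + 8 + 3 + 3 = 200
n = 6
Mean = 200/6 = 33.3333

Mean = 33.3333


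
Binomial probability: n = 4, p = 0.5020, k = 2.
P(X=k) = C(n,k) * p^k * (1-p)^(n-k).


C(4,2) = 6
p^2 = 0.252004
(1-p)^2 = 0.248004
P = 6 * 0.252004 * 0.248004 = 0.3750

P(X=2) = 0.3750


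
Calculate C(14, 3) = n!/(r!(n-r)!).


C(14,3) = 14!/(3! × 11!)
= 87178291200/(6 × 39916800)
= 364

C(14,3) = 364


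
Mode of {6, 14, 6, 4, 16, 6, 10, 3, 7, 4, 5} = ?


Frequencies: 3:1, 4:2, 5:1, 6:3, 7:1, 10:1, 14:1, 16:1
Max frequency = 3
Mode = 6

Mode = 6


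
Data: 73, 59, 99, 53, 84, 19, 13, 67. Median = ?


Sorted: 13, 19, 53, 59, 67, 73, 84, 99
n = 8 (even)
Middle values: 59 and 67
Median = (59+67)/2 = 63.0000

Median = 63.0000


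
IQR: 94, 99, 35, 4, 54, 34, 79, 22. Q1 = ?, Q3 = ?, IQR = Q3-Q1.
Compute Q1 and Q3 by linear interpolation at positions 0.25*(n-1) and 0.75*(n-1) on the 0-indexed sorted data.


Sorted: 4, 22, 34, 35, 54, 79, 94, 99
Q1 (25th %ile) = 31.0000
Q3 (75th %ile) = 82.7500
IQR = 82.7500 - 31.0000 = 51.7500

IQR = 51.7500


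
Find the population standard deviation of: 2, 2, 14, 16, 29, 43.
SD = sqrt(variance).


Mean = 17.6667
Variance = 212.8889
SD = sqrt(212.8889) = 14.5907

SD = 14.5907


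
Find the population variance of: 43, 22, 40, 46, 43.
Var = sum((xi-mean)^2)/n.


Mean = 38.8000
Squared deviations: 17.6400, 282.2400, 1.4400, 51.8400, 17.6400
Sum = 370.8000
Variance = 370.8000/5 = 74.1600

Variance = 74.1600


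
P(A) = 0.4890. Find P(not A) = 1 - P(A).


P(not A) = 1 - 0.4890 = 0.5110

P(not A) = 0.5110


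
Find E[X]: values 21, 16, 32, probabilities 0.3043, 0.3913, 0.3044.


E[X] = 21*0.3043 + 16*0.3913 + 32*0.3044
= 6.3903 + 6.2608 + 9.7408
= 22.3919

E[X] = 22.3919


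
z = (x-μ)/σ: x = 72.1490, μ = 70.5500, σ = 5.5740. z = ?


z = (72.1490 - 70.5500)/5.5740
= 1.5990/5.5740
= 0.2869

z = 0.2869


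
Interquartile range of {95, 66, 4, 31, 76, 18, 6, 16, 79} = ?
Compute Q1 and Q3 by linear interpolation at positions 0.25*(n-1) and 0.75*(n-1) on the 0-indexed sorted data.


Sorted: 4, 6, 16, 18, 31, 66, 76, 79, 95
Q1 (25th %ile) = 16.0000
Q3 (75th %ile) = 76.0000
IQR = 76.0000 - 16.0000 = 60.0000

IQR = 60.0000


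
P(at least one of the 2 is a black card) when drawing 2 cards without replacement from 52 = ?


P(at least one) = 1 - P(none)
P(none) = (26/52) × (25/51) = 0.245098
P(at least one) = 1 - 0.245098 = 0.7549

P = 0.7549


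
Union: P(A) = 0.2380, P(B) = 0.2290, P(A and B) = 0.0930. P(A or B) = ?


P(A∪B) = 0.2380 + 0.2290 - 0.0930
= 0.4670 - 0.0930
= 0.3740

P(A∪B) = 0.3740


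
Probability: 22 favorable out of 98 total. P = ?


P = 22/98 = 0.2245

P = 0.2245


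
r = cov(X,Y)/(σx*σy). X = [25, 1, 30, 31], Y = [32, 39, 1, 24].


Mean X = 21.7500, Mean Y = 24.0000
SD X = 12.193748, SD Y = 14.300350
Cov = -118.750000
r = -118.750000/(12.193748*14.300350) = -0.6810

r = -0.6810


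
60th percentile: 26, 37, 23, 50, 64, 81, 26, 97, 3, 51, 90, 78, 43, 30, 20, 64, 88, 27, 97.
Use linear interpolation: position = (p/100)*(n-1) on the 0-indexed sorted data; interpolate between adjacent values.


Sorted: 3, 20, 23, 26, 26, 27, 30, 37, 43, 50, 51, 64, 64, 78, 81, 88, 90, 97, 97
n = 19
Index = 60/100 * 18 = 10.8000
Lower = data[10] = 51, Upper = data[11] = 64
P60 = 51 + 0.8000*(13) = 61.4000

P60 = 61.4000


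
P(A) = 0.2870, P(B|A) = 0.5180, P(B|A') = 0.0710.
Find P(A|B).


P(B) = P(B|A)*P(A) + P(B|A')*P(A')
= 0.5180*0.2870 + 0.0710*0.7130
= 0.148666 + 0.050623 = 0.199289
P(A|B) = 0.148666/0.199289 = 0.7460

P(A|B) = 0.7460


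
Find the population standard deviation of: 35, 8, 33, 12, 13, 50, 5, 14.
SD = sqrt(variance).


Mean = 21.2500
Variance = 224.9375
SD = sqrt(224.9375) = 14.9979

SD = 14.9979


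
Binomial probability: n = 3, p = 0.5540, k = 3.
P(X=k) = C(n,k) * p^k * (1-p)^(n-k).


C(3,3) = 1
p^3 = 0.170031
(1-p)^0 = 1.000000
P = 1 * 0.170031 * 1.000000 = 0.1700

P(X=3) = 0.1700


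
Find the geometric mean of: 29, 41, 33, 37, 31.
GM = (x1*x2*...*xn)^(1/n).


Product = 29 × 41 × 33 × 37 × 31 = 45004839
GM = 45004839^(1/5) = 33.9353

GM = 33.9353


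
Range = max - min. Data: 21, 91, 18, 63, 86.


Max = 91, Min = 18
Range = 91 - 18 = 73

Range = 73


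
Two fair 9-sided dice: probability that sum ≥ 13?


Total outcomes = 9×9 = 81
Favorable (sum ≥ 13): 21
P = 21/81 = 0.2593

P = 0.2593


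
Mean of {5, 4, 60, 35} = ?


Sum = 5 + 4 + 60 + 35 = 104
n = 4
Mean = 104/4 = 26.0000

Mean = 26.0000


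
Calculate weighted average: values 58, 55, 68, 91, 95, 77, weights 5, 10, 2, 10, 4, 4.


Numerator = 58*5 + 55*10 + 68*2 + 91*10 + 95*4 + 77*4 = 2574
Denominator = 5 + 10 + 2 + 10 + 4 + 4 = 35
WM = 2574/35 = 73.5429

WM = 73.5429


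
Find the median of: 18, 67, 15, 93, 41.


Sorted: 15, 18, 41, 67, 93
n = 5 (odd)
Middle value = 41

Median = 41


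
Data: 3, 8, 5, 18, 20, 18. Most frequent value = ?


Frequencies: 3:1, 5:1, 8:1, 18:2, 20:1
Max frequency = 2
Mode = 18

Mode = 18


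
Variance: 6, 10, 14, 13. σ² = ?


Mean = 10.7500
Squared deviations: 22.5625, 0.5625, 10.5625, 5.0625
Sum = 38.7500
Variance = 38.7500/4 = 9.6875

Variance = 9.6875
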